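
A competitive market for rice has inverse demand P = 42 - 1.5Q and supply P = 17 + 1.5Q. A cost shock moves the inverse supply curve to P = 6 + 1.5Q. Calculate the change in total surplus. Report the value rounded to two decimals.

111.83

Initial equilibrium: Q_0 = 8.3333, P_0 = 29.5; CS_0 = (1/2)(8.3333)(12.5) = 52.0833, PS_0 = (1/2)(8.3333)(12.5) = 52.0833.
New equilibrium: 42 - 1.5Q = 6 + 1.5Q gives Q_1 = 12, P_1 = 24; CS_1 = 108, PS_1 = 108.
Change in total surplus = (108 + 108) - (52.0833 + 52.0833) = 111.8333.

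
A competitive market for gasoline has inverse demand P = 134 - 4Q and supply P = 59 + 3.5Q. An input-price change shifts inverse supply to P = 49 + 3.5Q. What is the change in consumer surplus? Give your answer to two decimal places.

Initial equilibrium: Q_0 = 10, P_0 = 94; CS_0 = (1/2)(10)(40) = 200, PS_0 = (1/2)(10)(35) = 175.
New equilibrium: 134 - 4Q = 49 + 3.5Q gives Q_1 = 11.3333, P_1 = 88.6667; CS_1 = 256.8889, PS_1 = 224.7778.
Change in consumer surplus = 256.8889 - 200 = 56.8889.

56.89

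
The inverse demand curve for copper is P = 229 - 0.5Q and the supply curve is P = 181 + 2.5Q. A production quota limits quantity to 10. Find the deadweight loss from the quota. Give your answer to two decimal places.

Unrestricted equilibrium: Q* = (229 - 181)/(0.5 + 2.5) = 16.
At Q = 10 the demand price is 229 - 0.5(10) = 224 and the supply price is 181 + 2.5(10) = 206.
Deadweight loss is the triangle between the curves from 10 to 16: (1/2)(224 - 206)(16 - 10) = 54.

54.00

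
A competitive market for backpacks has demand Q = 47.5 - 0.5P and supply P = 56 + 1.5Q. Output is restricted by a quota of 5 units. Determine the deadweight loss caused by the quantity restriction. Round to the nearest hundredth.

Rewriting demand in inverse form: P = 95 - 2Q.
Without the quota, 95 - 2Q = 56 + 1.5Q gives Q* = 11.1429.
At Q = 5 the demand price is 95 - 2(5) = 85 and the supply price is 56 + 1.5(5) = 63.5.
DWL = (1/2)(gap between curves at 5) x (Q* - 5) = (1/2)(21.5)(6.1429) = 66.0357.

66.04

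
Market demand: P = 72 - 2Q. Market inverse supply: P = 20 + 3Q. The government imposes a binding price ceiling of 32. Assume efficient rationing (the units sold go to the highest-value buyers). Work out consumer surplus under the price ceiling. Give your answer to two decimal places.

Free-market equilibrium: 72 - 2Q = 20 + 3Q gives Q* = 10.4, P* = 51.2.
At the ceiling price 32, quantity supplied is (32 - 20)/3 = 4; supply is the short side, so Q = 4 trades at P = 32.
The demand price at Q = 4 is 64. CS is the trapezoid between demand and 32 over [0, 4]: (1/2)[(72 - 32) + (64 - 32)](4) = 144.

144.00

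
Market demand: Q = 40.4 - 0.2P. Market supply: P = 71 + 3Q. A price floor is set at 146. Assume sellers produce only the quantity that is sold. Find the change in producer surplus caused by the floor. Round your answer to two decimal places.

249.63

Rewriting demand in inverse form: P = 202 - 5Q.
Free-market equilibrium: 202 - 5Q = 71 + 3Q gives Q* = 16.375, P* = 120.125.
At the floor price 146, quantity demanded is (202 - 146)/5 = 11.2; demand is the short side, so Q = 11.2 trades at P = 146.
PS goes from (1/2)(16.375)(49.125) = 402.2109 to 651.84 (computed as (146 - 71)(11.2) - (1/2)(3)(11.2)^2), a change of 249.6291.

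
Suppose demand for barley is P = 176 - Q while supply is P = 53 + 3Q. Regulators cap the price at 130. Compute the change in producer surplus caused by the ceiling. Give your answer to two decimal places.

-430.18

Free-market equilibrium: 176 - Q = 53 + 3Q gives Q* = 30.75, P* = 145.25.
At the ceiling price 130, quantity supplied is (130 - 53)/3 = 25.6667; supply is the short side, so Q = 25.6667 trades at P = 130.
PS goes from (1/2)(30.75)(92.25) = 1418.3438 to 988.1667 (computed as (130 - 53)(25.6667) - (1/2)(3)(25.6667)^2), a change of -430.1771.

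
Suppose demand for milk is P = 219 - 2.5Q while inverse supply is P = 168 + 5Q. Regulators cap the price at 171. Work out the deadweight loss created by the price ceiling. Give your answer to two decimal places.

Free-market equilibrium: 219 - 2.5Q = 168 + 5Q gives Q* = 6.8, P* = 202.
At P = 171, sellers supply (171 - 168)/5 = 0.6 while buyers want more, so the quantity traded is 0.6 at price 171.
The lost-trades triangle has base Q* - 0.6 = 6.2 and height equal to the gap between the curves at Q = 0.6, which is 217.5 - 171 = 46.5. DWL = (1/2)(6.2)(46.5) = 144.15.

144.15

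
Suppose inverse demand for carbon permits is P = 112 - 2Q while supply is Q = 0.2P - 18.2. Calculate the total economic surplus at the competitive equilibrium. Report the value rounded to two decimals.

31.50

Rewriting supply in inverse form: P = 91 + 5Q.
Setting demand equal to supply, 21 = 7Q, so Q* = 3 and P* = 106.
CS = (1/2)(3)(6) = 9 and PS = (1/2)(3)(15) = 22.5, so total surplus = 31.5.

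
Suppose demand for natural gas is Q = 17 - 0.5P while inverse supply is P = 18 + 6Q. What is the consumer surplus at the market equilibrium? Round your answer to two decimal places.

Rewriting demand in inverse form: P = 34 - 2Q.
Equilibrium: 34 - 2Q = 18 + 6Q, so Q* = 2 and P* = 30.
The demand choke price is 34, so CS = (1/2)(Q*)(34 - P*) = (1/2)(2)(4) = 4.

4.00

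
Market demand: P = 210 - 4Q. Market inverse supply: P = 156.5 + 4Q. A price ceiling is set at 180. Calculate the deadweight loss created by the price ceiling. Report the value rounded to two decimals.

Free-market equilibrium: 210 - 4Q = 156.5 + 4Q gives Q* = 6.6875, P* = 183.25.
At the ceiling price 180, quantity supplied is (180 - 156.5)/4 = 5.875; supply is the short side, so Q = 5.875 trades at P = 180.
At Q = 5.875 the demand price is 186.5 and the supply price is 180. Deadweight loss is the triangle between the curves from 5.875 to 6.6875: (1/2)(186.5 - 180)(6.6875 - 5.875) = 2.6406.

2.64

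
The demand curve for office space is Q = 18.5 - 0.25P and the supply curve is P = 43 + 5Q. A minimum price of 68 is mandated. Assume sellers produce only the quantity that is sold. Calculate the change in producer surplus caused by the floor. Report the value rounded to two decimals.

Rewriting demand in inverse form: P = 74 - 4Q.
Free-market equilibrium: 74 - 4Q = 43 + 5Q gives Q* = 3.4444, P* = 60.2222.
At P = 68, buyers demand (74 - 68)/4 = 1.5 while sellers would supply more, so the quantity traded is 1.5 at price 68.
PS goes from (1/2)(3.4444)(17.2222) = 29.6605 to 31.875 (computed as (68 - 43)(1.5) - (1/2)(5)(1.5)^2), a change of 2.2145.

2.21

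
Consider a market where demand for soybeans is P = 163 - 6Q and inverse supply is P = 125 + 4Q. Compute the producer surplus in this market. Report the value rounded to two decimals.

28.88

Equilibrium: 163 - 6Q = 125 + 4Q, so Q* = 3.8 and P* = 140.2.
PS is the area between P* and the supply curve from 0 to Q*: (1/2)(3.8)(15.2) = 28.88.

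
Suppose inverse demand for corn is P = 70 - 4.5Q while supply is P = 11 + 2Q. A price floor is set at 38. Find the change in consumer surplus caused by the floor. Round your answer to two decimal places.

-71.60

Free-market equilibrium: 70 - 4.5Q = 11 + 2Q gives Q* = 9.0769, P* = 29.1538.
At the floor price 38, quantity demanded is (70 - 38)/4.5 = 7.1111; demand is the short side, so Q = 7.1111 trades at P = 38.
CS goes from (1/2)(9.0769)(40.8462) = 185.3787 to 113.7778 (computed as (70 - 38)(7.1111) - (1/2)(4.5)(7.1111)^2), a change of -71.6009.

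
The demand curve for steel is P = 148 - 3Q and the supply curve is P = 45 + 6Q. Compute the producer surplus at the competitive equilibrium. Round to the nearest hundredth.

Setting demand equal to supply, 103 = 9Q, so Q* = 11.4444 and P* = 113.6667.
PS is the area between P* and the supply curve from 0 to Q*: (1/2)(11.4444)(68.6667) = 392.9259.

392.93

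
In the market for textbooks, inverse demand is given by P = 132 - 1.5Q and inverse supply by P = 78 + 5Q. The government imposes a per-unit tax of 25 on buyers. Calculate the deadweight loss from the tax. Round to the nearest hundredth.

48.08

Pre-tax equilibrium: 132 - 1.5Q = 78 + 5Q gives Q* = 8.3077, P* = 119.5385.
With the tax, buyers' net willingness to pay falls by 25: (132 - 25) - 1.5Q = 78 + 5Q, so Q_t = 4.4615. Buyers pay P_b = 125.3077; sellers receive P_s = P_b - 25 = 100.3077.
The welfare triangle lost has base Q* - Q_t = 3.8462 and height t = 25, so DWL = (1/2)(3.8462)(25) = 48.0769.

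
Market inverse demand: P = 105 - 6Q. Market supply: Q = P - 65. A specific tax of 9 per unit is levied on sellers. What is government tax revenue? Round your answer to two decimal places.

39.86

Rewriting supply in inverse form: P = 65 + Q.
Without the tax, 105 - 6Q = 65 + Q so Q* = 5.7143 and P* = 70.7143.
With the tax, sellers need 9 more per unit: 105 - 6Q = 65 + Q + 9, so Q_t = 4.4286. Buyers pay P_b = 78.4286; sellers receive P_s = P_b - 9 = 69.4286.
Tax revenue = t x Q_t = 9 x 4.4286 = 39.8571.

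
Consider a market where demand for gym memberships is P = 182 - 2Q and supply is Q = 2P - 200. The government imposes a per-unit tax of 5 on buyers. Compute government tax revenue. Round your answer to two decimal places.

Rewriting supply in inverse form: P = 100 + 0.5Q.
Without the tax, 182 - 2Q = 100 + 0.5Q so Q* = 32.8 and P* = 116.4.
With the tax, buyers' net willingness to pay falls by 5: (182 - 5) - 2Q = 100 + 0.5Q, so Q_t = 30.8. Buyers pay P_b = 120.4; sellers receive P_s = P_b - 5 = 115.4.
Tax revenue = t x Q_t = 5 x 30.8 = 154.

154.00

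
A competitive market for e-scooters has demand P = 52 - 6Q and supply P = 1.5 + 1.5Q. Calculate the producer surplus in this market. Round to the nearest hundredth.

34.00

Setting demand equal to supply, 50.5 = 7.5Q, so Q* = 6.7333 and P* = 11.6.
Producer surplus is the triangle above supply below P*: (1/2)(6.7333)(11.6 - 1.5) = (1/2)(6.7333)(10.1) = 34.0033.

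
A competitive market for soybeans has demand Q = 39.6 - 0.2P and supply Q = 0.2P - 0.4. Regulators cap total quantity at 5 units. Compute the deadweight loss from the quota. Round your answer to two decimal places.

1065.80

Rewriting demand in inverse form: P = 198 - 5Q.
Rewriting supply in inverse form: P = 2 + 5Q.
Without the quota, 198 - 5Q = 2 + 5Q gives Q* = 19.6.
At Q = 5 the demand price is 198 - 5(5) = 173 and the supply price is 2 + 5(5) = 27.
DWL = (1/2)(gap between curves at 5) x (Q* - 5) = (1/2)(146)(14.6) = 1065.8.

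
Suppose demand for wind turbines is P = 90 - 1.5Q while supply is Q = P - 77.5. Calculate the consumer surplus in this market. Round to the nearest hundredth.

Rewriting supply in inverse form: P = 77.5 + Q.
Equilibrium: 90 - 1.5Q = 77.5 + Q, so Q* = 5 and P* = 82.5.
Consumer surplus is the triangle under demand above P*: (1/2)(5)(90 - 82.5) = (1/2)(5)(7.5) = 18.75.

18.75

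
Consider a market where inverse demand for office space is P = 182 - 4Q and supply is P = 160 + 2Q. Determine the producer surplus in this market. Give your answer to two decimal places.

Setting demand equal to supply, 22 = 6Q, so Q* = 3.6667 and P* = 167.3333.
Producer surplus is the triangle above supply below P*: (1/2)(3.6667)(167.3333 - 160) = (1/2)(3.6667)(7.3333) = 13.4444.

13.44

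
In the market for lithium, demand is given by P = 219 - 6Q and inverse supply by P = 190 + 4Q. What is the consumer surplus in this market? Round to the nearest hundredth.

25.23

Set 219 - 6Q = 190 + 4Q, which gives 29 = 10Q, so Q* = 2.9 and P* = 219 - 6(2.9) = 201.6.
CS is the area between the demand curve and P* from 0 to Q*: (1/2)(2.9)(17.4) = 25.23.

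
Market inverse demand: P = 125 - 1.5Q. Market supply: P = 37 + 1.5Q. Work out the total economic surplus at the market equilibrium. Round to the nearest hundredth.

1290.67

Setting demand equal to supply, 88 = 3Q, so Q* = 29.3333 and P* = 81.
CS = (1/2)(29.3333)(44) = 645.3333 and PS = (1/2)(29.3333)(44) = 645.3333, so total surplus = 1290.6667.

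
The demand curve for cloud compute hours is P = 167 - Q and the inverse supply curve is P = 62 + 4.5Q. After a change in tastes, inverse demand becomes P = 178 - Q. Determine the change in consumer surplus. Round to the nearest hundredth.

40.18

Initial equilibrium: Q_0 = 19.0909, P_0 = 147.9091; CS_0 = (1/2)(19.0909)(19.0909) = 182.2314, PS_0 = (1/2)(19.0909)(85.9091) = 820.0413.
New equilibrium: 178 - Q = 62 + 4.5Q gives Q_1 = 21.0909, P_1 = 156.9091; CS_1 = 222.4132, PS_1 = 1000.8595.
Change in consumer surplus = 222.4132 - 182.2314 = 40.1818.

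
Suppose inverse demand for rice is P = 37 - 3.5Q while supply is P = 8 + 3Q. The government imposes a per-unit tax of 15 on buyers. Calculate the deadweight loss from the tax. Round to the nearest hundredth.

17.31

Pre-tax equilibrium: 37 - 3.5Q = 8 + 3Q gives Q* = 4.4615, P* = 21.3846.
A tax on buyers shifts demand down by 15: (37 - 15) - 3.5Q = 8 + 3Q, so Q_t = 2.1538. Buyers pay P_b = 29.4615; sellers receive P_s = P_b - 15 = 14.4615.
Deadweight loss is the triangle between the curves from Q_t to Q*: (1/2)(4.4615 - 2.1538)(15) = 17.3077.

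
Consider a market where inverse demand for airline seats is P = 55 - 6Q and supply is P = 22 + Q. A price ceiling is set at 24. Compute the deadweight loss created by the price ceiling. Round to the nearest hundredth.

Free-market equilibrium: 55 - 6Q = 22 + Q gives Q* = 4.7143, P* = 26.7143.
At the ceiling price 24, quantity supplied is (24 - 22)/1 = 2; supply is the short side, so Q = 2 trades at P = 24.
The lost-trades triangle has base Q* - 2 = 2.7143 and height equal to the gap between the curves at Q = 2, which is 43 - 24 = 19. DWL = (1/2)(2.7143)(19) = 25.7857.

25.79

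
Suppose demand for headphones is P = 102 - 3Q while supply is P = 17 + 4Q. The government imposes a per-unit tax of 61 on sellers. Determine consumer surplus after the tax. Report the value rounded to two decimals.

17.63

Without the tax, 102 - 3Q = 17 + 4Q so Q* = 12.1429 and P* = 65.5714.
With the tax, sellers need 61 more per unit: 102 - 3Q = 17 + 4Q + 61, so Q_t = 3.4286. Buyers pay P_b = 91.7143; sellers receive P_s = P_b - 61 = 30.7143.
Consumer surplus is the triangle under demand above P_b: (1/2)(3.4286)(102 - 91.7143) = 17.6327.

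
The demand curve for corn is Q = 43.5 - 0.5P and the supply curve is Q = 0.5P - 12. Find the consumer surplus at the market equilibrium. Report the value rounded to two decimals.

Rewriting demand in inverse form: P = 87 - 2Q.
Rewriting supply in inverse form: P = 24 + 2Q.
Equilibrium: 87 - 2Q = 24 + 2Q, so Q* = 15.75 and P* = 55.5.
CS is the area between the demand curve and P* from 0 to Q*: (1/2)(15.75)(31.5) = 248.0625.

248.06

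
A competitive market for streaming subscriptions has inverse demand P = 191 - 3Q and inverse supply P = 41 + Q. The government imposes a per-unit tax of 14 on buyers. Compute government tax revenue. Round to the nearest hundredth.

476.00

Pre-tax equilibrium: 191 - 3Q = 41 + Q gives Q* = 37.5, P* = 78.5.
With the tax, buyers' net willingness to pay falls by 14: (191 - 14) - 3Q = 41 + Q, so Q_t = 34. Buyers pay P_b = 89; sellers receive P_s = P_b - 14 = 75.
Revenue is the tax times quantity traded: 14 x 34 = 476.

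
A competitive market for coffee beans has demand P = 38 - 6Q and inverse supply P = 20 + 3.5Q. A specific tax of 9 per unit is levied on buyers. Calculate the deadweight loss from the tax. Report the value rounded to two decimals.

4.26

Without the tax, 38 - 6Q = 20 + 3.5Q so Q* = 1.8947 and P* = 26.6316.
With the tax, buyers' net willingness to pay falls by 9: (38 - 9) - 6Q = 20 + 3.5Q, so Q_t = 0.9474. Buyers pay P_b = 32.3158; sellers receive P_s = P_b - 9 = 23.3158.
The welfare triangle lost has base Q* - Q_t = 0.9474 and height t = 9, so DWL = (1/2)(0.9474)(9) = 4.2632.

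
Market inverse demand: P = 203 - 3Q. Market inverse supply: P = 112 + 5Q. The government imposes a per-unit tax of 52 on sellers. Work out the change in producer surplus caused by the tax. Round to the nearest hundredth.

-264.06

Pre-tax equilibrium: 203 - 3Q = 112 + 5Q gives Q* = 11.375, P* = 168.875.
With the tax, sellers need 52 more per unit: 203 - 3Q = 112 + 5Q + 52, so Q_t = 4.875. Buyers pay P_b = 188.375; sellers receive P_s = P_b - 52 = 136.375.
Producers lose the trapezoid between P_s and P* out to Q_t plus the triangle from Q_t to Q*: change in PS = 59.4141 - 323.4766 = -264.0625.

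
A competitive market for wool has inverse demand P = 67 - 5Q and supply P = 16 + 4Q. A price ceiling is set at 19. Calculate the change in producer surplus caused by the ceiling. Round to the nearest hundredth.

-63.10

Without the control, 67 - 5Q = 16 + 4Q so Q* = 5.6667 and P* = 38.6667.
At the ceiling price 19, quantity supplied is (19 - 16)/4 = 0.75; supply is the short side, so Q = 0.75 trades at P = 19.
PS goes from (1/2)(5.6667)(22.6667) = 64.2222 to 1.125 (computed as (19 - 16)(0.75) - (1/2)(4)(0.75)^2), a change of -63.0972.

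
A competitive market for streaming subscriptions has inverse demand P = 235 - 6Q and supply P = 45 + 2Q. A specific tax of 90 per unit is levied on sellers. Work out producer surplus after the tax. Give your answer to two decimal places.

156.25

Without the tax, 235 - 6Q = 45 + 2Q so Q* = 23.75 and P* = 92.5.
With the tax, sellers need 90 more per unit: 235 - 6Q = 45 + 2Q + 90, so Q_t = 12.5. Buyers pay P_b = 160; sellers receive P_s = P_b - 90 = 70.
Producer surplus is the triangle above supply below P_s: (1/2)(12.5)(70 - 45) = 156.25.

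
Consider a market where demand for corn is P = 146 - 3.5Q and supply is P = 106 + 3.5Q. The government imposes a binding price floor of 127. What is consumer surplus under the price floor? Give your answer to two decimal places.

51.57

Free-market equilibrium: 146 - 3.5Q = 106 + 3.5Q gives Q* = 5.7143, P* = 126.
At the floor price 127, quantity demanded is (146 - 127)/3.5 = 5.4286; demand is the short side, so Q = 5.4286 trades at P = 127.
CS is the triangle under demand above 127: (1/2)(5.4286)(146 - 127) = 51.5714.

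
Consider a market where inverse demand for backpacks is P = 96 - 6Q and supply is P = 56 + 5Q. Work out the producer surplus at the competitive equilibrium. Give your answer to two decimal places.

Set 96 - 6Q = 56 + 5Q, which gives 40 = 11Q, so Q* = 3.6364 and P* = 96 - 6(3.6364) = 74.1818.
Producer surplus is the triangle above supply below P*: (1/2)(3.6364)(74.1818 - 56) = (1/2)(3.6364)(18.1818) = 33.0579.

33.06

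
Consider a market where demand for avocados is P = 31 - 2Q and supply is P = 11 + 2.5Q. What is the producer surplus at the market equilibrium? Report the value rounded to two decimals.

Equilibrium: 31 - 2Q = 11 + 2.5Q, so Q* = 4.4444 and P* = 22.1111.
Producer surplus is the triangle above supply below P*: (1/2)(4.4444)(22.1111 - 11) = (1/2)(4.4444)(11.1111) = 24.6914.

24.69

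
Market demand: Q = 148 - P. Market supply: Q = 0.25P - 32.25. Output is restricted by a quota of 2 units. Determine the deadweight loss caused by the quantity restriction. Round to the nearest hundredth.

8.10

Rewriting demand in inverse form: P = 148 - Q.
Rewriting supply in inverse form: P = 129 + 4Q.
Without the quota, 148 - Q = 129 + 4Q gives Q* = 3.8.
At Q = 2 the demand price is 148 - (2) = 146 and the supply price is 129 + 4(2) = 137.
DWL = (1/2)(gap between curves at 2) x (Q* - 2) = (1/2)(9)(1.8) = 8.1.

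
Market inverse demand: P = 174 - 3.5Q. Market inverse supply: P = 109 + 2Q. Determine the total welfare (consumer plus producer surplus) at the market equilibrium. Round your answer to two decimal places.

Equilibrium: 174 - 3.5Q = 109 + 2Q, so Q* = 11.8182 and P* = 132.6364.
CS = (1/2)(11.8182)(41.3636) = 244.4215 and PS = (1/2)(11.8182)(23.6364) = 139.6694, so total surplus = 384.0909.

384.09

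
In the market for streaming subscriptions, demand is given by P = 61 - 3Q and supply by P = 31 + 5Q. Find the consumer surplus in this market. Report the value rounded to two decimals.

21.09

Equilibrium: 61 - 3Q = 31 + 5Q, so Q* = 3.75 and P* = 49.75.
CS is the area between the demand curve and P* from 0 to Q*: (1/2)(3.75)(11.25) = 21.0938.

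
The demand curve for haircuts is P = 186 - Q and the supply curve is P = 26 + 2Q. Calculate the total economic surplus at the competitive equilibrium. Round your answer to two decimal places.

4266.67

Equilibrium: 186 - Q = 26 + 2Q, so Q* = 53.3333 and P* = 132.6667.
CS = (1/2)(53.3333)(53.3333) = 1422.2222 and PS = (1/2)(53.3333)(106.6667) = 2844.4444, so total surplus = 4266.6667.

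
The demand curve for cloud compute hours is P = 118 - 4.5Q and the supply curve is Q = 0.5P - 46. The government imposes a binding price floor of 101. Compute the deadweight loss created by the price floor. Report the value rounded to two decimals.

Rewriting supply in inverse form: P = 92 + 2Q.
Without the control, 118 - 4.5Q = 92 + 2Q so Q* = 4 and P* = 100.
At P = 101, buyers demand (118 - 101)/4.5 = 3.7778 while sellers would supply more, so the quantity traded is 3.7778 at price 101.
The lost-trades triangle has base Q* - 3.7778 = 0.2222 and height equal to the gap between the curves at Q = 3.7778, which is 101 - 99.5556 = 1.4444. DWL = (1/2)(0.2222)(1.4444) = 0.1605.

0.16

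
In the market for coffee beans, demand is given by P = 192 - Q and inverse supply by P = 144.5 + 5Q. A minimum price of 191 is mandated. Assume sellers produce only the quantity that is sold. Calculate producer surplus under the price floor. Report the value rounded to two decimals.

Without the control, 192 - Q = 144.5 + 5Q so Q* = 7.9167 and P* = 184.0833.
At P = 191, buyers demand (192 - 191)/1 = 1 while sellers would supply more, so the quantity traded is 1 at price 191.
The supply price at Q = 1 is 149.5. PS is the trapezoid between 191 and supply over [0, 1]: (1/2)[(191 - 144.5) + (191 - 149.5)](1) = 44.

44.00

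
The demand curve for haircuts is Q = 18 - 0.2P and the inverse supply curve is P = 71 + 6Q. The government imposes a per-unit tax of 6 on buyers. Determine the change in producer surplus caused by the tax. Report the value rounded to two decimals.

-4.76

Rewriting demand in inverse form: P = 90 - 5Q.
Without the tax, 90 - 5Q = 71 + 6Q so Q* = 1.7273 and P* = 81.3636.
A tax on buyers shifts demand down by 6: (90 - 6) - 5Q = 71 + 6Q, so Q_t = 1.1818. Buyers pay P_b = 84.0909; sellers receive P_s = P_b - 6 = 78.0909.
PS falls from (1/2)(1.7273)(10.3636) = 8.9504 to (1/2)(1.1818)(7.0909) = 4.1901, a change of -4.7603.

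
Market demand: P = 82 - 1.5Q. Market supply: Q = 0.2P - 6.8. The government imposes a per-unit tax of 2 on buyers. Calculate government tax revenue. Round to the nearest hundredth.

Rewriting supply in inverse form: P = 34 + 5Q.
Pre-tax equilibrium: 82 - 1.5Q = 34 + 5Q gives Q* = 7.3846, P* = 70.9231.
With the tax, buyers' net willingness to pay falls by 2: (82 - 2) - 1.5Q = 34 + 5Q, so Q_t = 7.0769. Buyers pay P_b = 71.3846; sellers receive P_s = P_b - 2 = 69.3846.
Tax revenue = t x Q_t = 2 x 7.0769 = 14.1538.

14.15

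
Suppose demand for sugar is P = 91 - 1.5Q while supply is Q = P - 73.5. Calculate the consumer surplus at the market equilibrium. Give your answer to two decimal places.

36.75

Rewriting supply in inverse form: P = 73.5 + Q.
Setting demand equal to supply, 17.5 = 2.5Q, so Q* = 7 and P* = 80.5.
CS is the area between the demand curve and P* from 0 to Q*: (1/2)(7)(10.5) = 36.75.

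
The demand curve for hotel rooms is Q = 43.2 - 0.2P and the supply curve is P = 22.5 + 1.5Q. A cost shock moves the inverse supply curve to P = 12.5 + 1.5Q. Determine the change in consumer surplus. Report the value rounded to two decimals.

Rewriting demand in inverse form: P = 216 - 5Q.
Initial equilibrium: Q_0 = 29.7692, P_0 = 67.1538; CS_0 = (1/2)(29.7692)(148.8462) = 2215.5178, PS_0 = (1/2)(29.7692)(44.6538) = 664.6553.
New equilibrium: 216 - 5Q = 12.5 + 1.5Q gives Q_1 = 31.3077, P_1 = 59.4615; CS_1 = 2450.429, PS_1 = 735.1287.
Change in consumer surplus = 2450.429 - 2215.5178 = 234.9112.

234.91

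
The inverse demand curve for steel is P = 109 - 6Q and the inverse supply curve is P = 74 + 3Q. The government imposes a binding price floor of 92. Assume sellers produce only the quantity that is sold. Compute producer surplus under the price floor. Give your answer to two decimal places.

38.96

Without the control, 109 - 6Q = 74 + 3Q so Q* = 3.8889 and P* = 85.6667.
At P = 92, buyers demand (109 - 92)/6 = 2.8333 while sellers would supply more, so the quantity traded is 2.8333 at price 92.
The supply price at Q = 2.8333 is 82.5. PS is the trapezoid between 92 and supply over [0, 2.8333]: (1/2)[(92 - 74) + (92 - 82.5)](2.8333) = 38.9583.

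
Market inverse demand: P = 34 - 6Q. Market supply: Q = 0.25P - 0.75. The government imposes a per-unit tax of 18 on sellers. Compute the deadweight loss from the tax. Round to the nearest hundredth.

Rewriting supply in inverse form: P = 3 + 4Q.
Pre-tax equilibrium: 34 - 6Q = 3 + 4Q gives Q* = 3.1, P* = 15.4.
With the tax, sellers need 18 more per unit: 34 - 6Q = 3 + 4Q + 18, so Q_t = 1.3. Buyers pay P_b = 26.2; sellers receive P_s = P_b - 18 = 8.2.
Deadweight loss is the triangle between the curves from Q_t to Q*: (1/2)(3.1 - 1.3)(18) = 16.2.

16.20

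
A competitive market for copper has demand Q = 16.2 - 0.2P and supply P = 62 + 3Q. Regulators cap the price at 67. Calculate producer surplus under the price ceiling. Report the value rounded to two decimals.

Rewriting demand in inverse form: P = 81 - 5Q.
Free-market equilibrium: 81 - 5Q = 62 + 3Q gives Q* = 2.375, P* = 69.125.
At P = 67, sellers supply (67 - 62)/3 = 1.6667 while buyers want more, so the quantity traded is 1.6667 at price 67.
PS is the triangle above supply below 67: (1/2)(1.6667)(67 - 62) = 4.1667.

4.17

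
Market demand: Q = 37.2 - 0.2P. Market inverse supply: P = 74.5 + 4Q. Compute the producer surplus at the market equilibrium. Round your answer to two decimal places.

306.97

Rewriting demand in inverse form: P = 186 - 5Q.
Set 186 - 5Q = 74.5 + 4Q, which gives 111.5 = 9Q, so Q* = 12.3889 and P* = 186 - 5(12.3889) = 124.0556.
The supply curve's price intercept is 74.5, so PS = (1/2)(Q*)(P* - 74.5) = (1/2)(12.3889)(49.5556) = 306.9691.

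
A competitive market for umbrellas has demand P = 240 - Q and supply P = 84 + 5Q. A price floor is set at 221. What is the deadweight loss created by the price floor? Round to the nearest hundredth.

147.00

Free-market equilibrium: 240 - Q = 84 + 5Q gives Q* = 26, P* = 214.
At the floor price 221, quantity demanded is (240 - 221)/1 = 19; demand is the short side, so Q = 19 trades at P = 221.
At Q = 19 the demand price is 221 and the supply price is 179. Deadweight loss is the triangle between the curves from 19 to 26: (1/2)(221 - 179)(26 - 19) = 147.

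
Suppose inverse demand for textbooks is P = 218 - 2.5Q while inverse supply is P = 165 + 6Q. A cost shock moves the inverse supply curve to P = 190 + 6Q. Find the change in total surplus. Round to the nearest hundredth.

-119.12

Initial equilibrium: Q_0 = 6.2353, P_0 = 202.4118; CS_0 = (1/2)(6.2353)(15.5882) = 48.5986, PS_0 = (1/2)(6.2353)(37.4118) = 116.6367.
New equilibrium: 218 - 2.5Q = 190 + 6Q gives Q_1 = 3.2941, P_1 = 209.7647; CS_1 = 13.564, PS_1 = 32.5536.
Change in total surplus = (13.564 + 32.5536) - (48.5986 + 116.6367) = -119.1176.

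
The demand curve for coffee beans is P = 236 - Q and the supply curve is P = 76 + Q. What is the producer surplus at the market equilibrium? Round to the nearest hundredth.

Set 236 - Q = 76 + Q, which gives 160 = 2Q, so Q* = 80 and P* = 236 - (80) = 156.
The supply curve's price intercept is 76, so PS = (1/2)(Q*)(P* - 76) = (1/2)(80)(80) = 3200.

3200.00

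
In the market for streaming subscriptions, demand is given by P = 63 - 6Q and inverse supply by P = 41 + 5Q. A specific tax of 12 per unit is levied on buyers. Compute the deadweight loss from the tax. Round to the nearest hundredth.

Without the tax, 63 - 6Q = 41 + 5Q so Q* = 2 and P* = 51.
A tax on buyers shifts demand down by 12: (63 - 12) - 6Q = 41 + 5Q, so Q_t = 0.9091. Buyers pay P_b = 57.5455; sellers receive P_s = P_b - 12 = 45.5455.
The welfare triangle lost has base Q* - Q_t = 1.0909 and height t = 12, so DWL = (1/2)(1.0909)(12) = 6.5455.

6.55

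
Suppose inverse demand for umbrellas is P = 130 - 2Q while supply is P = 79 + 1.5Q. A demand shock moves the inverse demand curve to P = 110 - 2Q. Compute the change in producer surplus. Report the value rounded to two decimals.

-100.41

Initial equilibrium: Q_0 = 14.5714, P_0 = 100.8571; CS_0 = (1/2)(14.5714)(29.1429) = 212.3265, PS_0 = (1/2)(14.5714)(21.8571) = 159.2449.
New equilibrium: 110 - 2Q = 79 + 1.5Q gives Q_1 = 8.8571, P_1 = 92.2857; CS_1 = 78.449, PS_1 = 58.8367.
Change in producer surplus = 58.8367 - 159.2449 = -100.4082.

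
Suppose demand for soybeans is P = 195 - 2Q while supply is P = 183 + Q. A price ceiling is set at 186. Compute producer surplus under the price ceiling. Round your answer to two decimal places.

4.50

Without the control, 195 - 2Q = 183 + Q so Q* = 4 and P* = 187.
At P = 186, sellers supply (186 - 183)/1 = 3 while buyers want more, so the quantity traded is 3 at price 186.
PS is the triangle above supply below 186: (1/2)(3)(186 - 183) = 4.5.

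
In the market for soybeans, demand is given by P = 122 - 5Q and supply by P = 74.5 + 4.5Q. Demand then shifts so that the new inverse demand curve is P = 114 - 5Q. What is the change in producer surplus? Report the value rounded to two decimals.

Initial equilibrium: Q_0 = 5, P_0 = 97; CS_0 = (1/2)(5)(25) = 62.5, PS_0 = (1/2)(5)(22.5) = 56.25.
New equilibrium: 114 - 5Q = 74.5 + 4.5Q gives Q_1 = 4.1579, P_1 = 93.2105; CS_1 = 43.2202, PS_1 = 38.8982.
Change in producer surplus = 38.8982 - 56.25 = -17.3518.

-17.35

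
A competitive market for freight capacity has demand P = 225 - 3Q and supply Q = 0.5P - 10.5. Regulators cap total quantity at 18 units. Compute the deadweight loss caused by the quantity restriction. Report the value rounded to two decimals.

Rewriting supply in inverse form: P = 21 + 2Q.
Unrestricted equilibrium: Q* = (225 - 21)/(3 + 2) = 40.8.
At Q = 18 the demand price is 225 - 3(18) = 171 and the supply price is 21 + 2(18) = 57.
DWL = (1/2)(gap between curves at 18) x (Q* - 18) = (1/2)(114)(22.8) = 1299.6.

1299.60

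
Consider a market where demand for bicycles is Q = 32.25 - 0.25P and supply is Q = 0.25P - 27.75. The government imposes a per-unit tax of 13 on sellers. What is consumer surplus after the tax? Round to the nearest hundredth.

0.78

Rewriting demand in inverse form: P = 129 - 4Q.
Rewriting supply in inverse form: P = 111 + 4Q.
Without the tax, 129 - 4Q = 111 + 4Q so Q* = 2.25 and P* = 120.
With the tax, sellers need 13 more per unit: 129 - 4Q = 111 + 4Q + 13, so Q_t = 0.625. Buyers pay P_b = 126.5; sellers receive P_s = P_b - 13 = 113.5.
Consumer surplus is the triangle under demand above P_b: (1/2)(0.625)(129 - 126.5) = 0.7812.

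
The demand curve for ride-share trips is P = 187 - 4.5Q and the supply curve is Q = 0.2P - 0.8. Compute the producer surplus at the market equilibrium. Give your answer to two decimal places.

927.67

Rewriting supply in inverse form: P = 4 + 5Q.
Setting demand equal to supply, 183 = 9.5Q, so Q* = 19.2632 and P* = 100.3158.
Producer surplus is the triangle above supply below P*: (1/2)(19.2632)(100.3158 - 4) = (1/2)(19.2632)(96.3158) = 927.6731.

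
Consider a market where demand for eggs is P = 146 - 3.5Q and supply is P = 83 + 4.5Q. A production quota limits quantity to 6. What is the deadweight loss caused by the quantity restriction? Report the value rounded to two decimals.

14.06

Unrestricted equilibrium: Q* = (146 - 83)/(3.5 + 4.5) = 7.875.
At Q = 6 the demand price is 146 - 3.5(6) = 125 and the supply price is 83 + 4.5(6) = 110.
Deadweight loss is the triangle between the curves from 6 to 7.875: (1/2)(125 - 110)(7.875 - 6) = 14.0625.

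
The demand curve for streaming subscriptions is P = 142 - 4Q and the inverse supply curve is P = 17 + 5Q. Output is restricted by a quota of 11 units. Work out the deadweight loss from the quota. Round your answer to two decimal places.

Unrestricted equilibrium: Q* = (142 - 17)/(4 + 5) = 13.8889.
At Q = 11 the demand price is 142 - 4(11) = 98 and the supply price is 17 + 5(11) = 72.
DWL = (1/2)(gap between curves at 11) x (Q* - 11) = (1/2)(26)(2.8889) = 37.5556.

37.56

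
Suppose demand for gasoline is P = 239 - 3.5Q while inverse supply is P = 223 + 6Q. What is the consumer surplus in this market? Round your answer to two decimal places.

Setting demand equal to supply, 16 = 9.5Q, so Q* = 1.6842 and P* = 233.1053.
Consumer surplus is the triangle under demand above P*: (1/2)(1.6842)(239 - 233.1053) = (1/2)(1.6842)(5.8947) = 4.964.

4.96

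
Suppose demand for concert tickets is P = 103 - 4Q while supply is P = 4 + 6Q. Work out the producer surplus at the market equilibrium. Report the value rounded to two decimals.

Equilibrium: 103 - 4Q = 4 + 6Q, so Q* = 9.9 and P* = 63.4.
Producer surplus is the triangle above supply below P*: (1/2)(9.9)(63.4 - 4) = (1/2)(9.9)(59.4) = 294.03.

294.03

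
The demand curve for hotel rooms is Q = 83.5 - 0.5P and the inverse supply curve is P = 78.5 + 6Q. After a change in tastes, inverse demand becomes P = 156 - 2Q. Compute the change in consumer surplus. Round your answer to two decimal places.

Rewriting demand in inverse form: P = 167 - 2Q.
Initial equilibrium: Q_0 = 11.0625, P_0 = 144.875; CS_0 = (1/2)(11.0625)(22.125) = 122.3789, PS_0 = (1/2)(11.0625)(66.375) = 367.1367.
New equilibrium: 156 - 2Q = 78.5 + 6Q gives Q_1 = 9.6875, P_1 = 136.625; CS_1 = 93.8477, PS_1 = 281.543.
Change in consumer surplus = 93.8477 - 122.3789 = -28.5312.

-28.53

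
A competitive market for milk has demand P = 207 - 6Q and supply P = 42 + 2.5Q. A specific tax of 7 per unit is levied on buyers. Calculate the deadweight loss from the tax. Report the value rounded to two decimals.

2.88

Without the tax, 207 - 6Q = 42 + 2.5Q so Q* = 19.4118 and P* = 90.5294.
With the tax, buyers' net willingness to pay falls by 7: (207 - 7) - 6Q = 42 + 2.5Q, so Q_t = 18.5882. Buyers pay P_b = 95.4706; sellers receive P_s = P_b - 7 = 88.4706.
The welfare triangle lost has base Q* - Q_t = 0.8235 and height t = 7, so DWL = (1/2)(0.8235)(7) = 2.8824.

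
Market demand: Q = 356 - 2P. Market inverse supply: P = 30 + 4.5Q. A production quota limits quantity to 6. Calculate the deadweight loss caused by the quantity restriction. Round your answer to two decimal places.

1392.40

Rewriting demand in inverse form: P = 178 - 0.5Q.
Unrestricted equilibrium: Q* = (178 - 30)/(0.5 + 4.5) = 29.6.
At Q = 6 the demand price is 178 - 0.5(6) = 175 and the supply price is 30 + 4.5(6) = 57.
DWL = (1/2)(gap between curves at 6) x (Q* - 6) = (1/2)(118)(23.6) = 1392.4.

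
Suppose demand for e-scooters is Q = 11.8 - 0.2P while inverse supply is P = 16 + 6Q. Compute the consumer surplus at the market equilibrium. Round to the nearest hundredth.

Rewriting demand in inverse form: P = 59 - 5Q.
Equilibrium: 59 - 5Q = 16 + 6Q, so Q* = 3.9091 and P* = 39.4545.
CS is the area between the demand curve and P* from 0 to Q*: (1/2)(3.9091)(19.5455) = 38.2025.

38.20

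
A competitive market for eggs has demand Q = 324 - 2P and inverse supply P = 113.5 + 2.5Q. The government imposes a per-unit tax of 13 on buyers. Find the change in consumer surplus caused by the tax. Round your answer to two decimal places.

Rewriting demand in inverse form: P = 162 - 0.5Q.
Without the tax, 162 - 0.5Q = 113.5 + 2.5Q so Q* = 16.1667 and P* = 153.9167.
A tax on buyers shifts demand down by 13: (162 - 13) - 0.5Q = 113.5 + 2.5Q, so Q_t = 11.8333. Buyers pay P_b = 156.0833; sellers receive P_s = P_b - 13 = 143.0833.
CS falls from (1/2)(16.1667)(8.0833) = 65.3403 to (1/2)(11.8333)(5.9167) = 35.0069, a change of -30.3333.

-30.33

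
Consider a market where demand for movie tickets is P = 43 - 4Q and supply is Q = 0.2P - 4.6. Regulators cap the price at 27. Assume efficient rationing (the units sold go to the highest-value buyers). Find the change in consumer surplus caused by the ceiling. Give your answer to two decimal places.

Rewriting supply in inverse form: P = 23 + 5Q.
Without the control, 43 - 4Q = 23 + 5Q so Q* = 2.2222 and P* = 34.1111.
At P = 27, sellers supply (27 - 23)/5 = 0.8 while buyers want more, so the quantity traded is 0.8 at price 27.
CS goes from (1/2)(2.2222)(8.8889) = 9.8765 to 11.52 (computed as (43 - 27)(0.8) - (1/2)(4)(0.8)^2), a change of 1.6435.

1.64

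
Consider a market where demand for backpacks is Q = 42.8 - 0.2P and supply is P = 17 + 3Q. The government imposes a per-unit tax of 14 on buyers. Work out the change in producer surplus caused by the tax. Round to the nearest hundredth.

-124.69

Rewriting demand in inverse form: P = 214 - 5Q.
Pre-tax equilibrium: 214 - 5Q = 17 + 3Q gives Q* = 24.625, P* = 90.875.
With the tax, buyers' net willingness to pay falls by 14: (214 - 14) - 5Q = 17 + 3Q, so Q_t = 22.875. Buyers pay P_b = 99.625; sellers receive P_s = P_b - 14 = 85.625.
PS falls from (1/2)(24.625)(73.875) = 909.5859 to (1/2)(22.875)(68.625) = 784.8984, a change of -124.6875.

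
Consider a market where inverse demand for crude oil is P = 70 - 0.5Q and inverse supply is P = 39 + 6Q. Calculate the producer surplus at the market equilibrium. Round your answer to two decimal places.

68.24

Set 70 - 0.5Q = 39 + 6Q, which gives 31 = 6.5Q, so Q* = 4.7692 and P* = 70 - 0.5(4.7692) = 67.6154.
Producer surplus is the triangle above supply below P*: (1/2)(4.7692)(67.6154 - 39) = (1/2)(4.7692)(28.6154) = 68.2367.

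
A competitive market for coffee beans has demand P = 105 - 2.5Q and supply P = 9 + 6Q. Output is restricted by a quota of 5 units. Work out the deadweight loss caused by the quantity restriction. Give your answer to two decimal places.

168.37

Unrestricted equilibrium: Q* = (105 - 9)/(2.5 + 6) = 11.2941.
At Q = 5 the demand price is 105 - 2.5(5) = 92.5 and the supply price is 9 + 6(5) = 39.
Deadweight loss is the triangle between the curves from 5 to 11.2941: (1/2)(92.5 - 39)(11.2941 - 5) = 168.3676.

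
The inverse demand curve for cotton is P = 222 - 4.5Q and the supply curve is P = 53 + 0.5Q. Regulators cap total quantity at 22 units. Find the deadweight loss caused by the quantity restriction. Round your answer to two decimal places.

Without the quota, 222 - 4.5Q = 53 + 0.5Q gives Q* = 33.8.
At Q = 22 the demand price is 222 - 4.5(22) = 123 and the supply price is 53 + 0.5(22) = 64.
Deadweight loss is the triangle between the curves from 22 to 33.8: (1/2)(123 - 64)(33.8 - 22) = 348.1.

348.10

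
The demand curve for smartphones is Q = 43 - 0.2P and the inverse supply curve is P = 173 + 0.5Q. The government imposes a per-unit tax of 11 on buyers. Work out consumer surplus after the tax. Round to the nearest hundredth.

79.42

Rewriting demand in inverse form: P = 215 - 5Q.
Pre-tax equilibrium: 215 - 5Q = 173 + 0.5Q gives Q* = 7.6364, P* = 176.8182.
A tax on buyers shifts demand down by 11: (215 - 11) - 5Q = 173 + 0.5Q, so Q_t = 5.6364. Buyers pay P_b = 186.8182; sellers receive P_s = P_b - 11 = 175.8182.
CS = (1/2)(Q_t)(215 - P_b) = (1/2)(5.6364)(28.1818) = 79.4215.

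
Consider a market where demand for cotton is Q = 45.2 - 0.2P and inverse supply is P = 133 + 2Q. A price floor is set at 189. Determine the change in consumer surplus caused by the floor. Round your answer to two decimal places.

-304.38

Rewriting demand in inverse form: P = 226 - 5Q.
Free-market equilibrium: 226 - 5Q = 133 + 2Q gives Q* = 13.2857, P* = 159.5714.
At P = 189, buyers demand (226 - 189)/5 = 7.4 while sellers would supply more, so the quantity traded is 7.4 at price 189.
CS goes from (1/2)(13.2857)(66.4286) = 441.2755 to 136.9 (computed as (226 - 189)(7.4) - (1/2)(5)(7.4)^2), a change of -304.3755.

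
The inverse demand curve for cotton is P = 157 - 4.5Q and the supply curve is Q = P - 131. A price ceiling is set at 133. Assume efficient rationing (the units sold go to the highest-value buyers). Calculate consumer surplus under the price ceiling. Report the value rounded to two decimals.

Rewriting supply in inverse form: P = 131 + Q.
Free-market equilibrium: 157 - 4.5Q = 131 + Q gives Q* = 4.7273, P* = 135.7273.
At the ceiling price 133, quantity supplied is (133 - 131)/1 = 2; supply is the short side, so Q = 2 trades at P = 133.
The demand price at Q = 2 is 148. CS is the trapezoid between demand and 133 over [0, 2]: (1/2)[(157 - 133) + (148 - 133)](2) = 39.

39.00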